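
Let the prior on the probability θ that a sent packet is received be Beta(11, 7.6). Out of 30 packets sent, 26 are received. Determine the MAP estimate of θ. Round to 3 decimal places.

Prior: Beta(11, 7.6).
Data: 26 successes in 30 trials. The binomial likelihood contributes θ^26(1−θ)^4, so the posterior is Beta(11+26, 7.6+4) = Beta(37, 11.6).
For Beta(a, b) with a, b > 1 the mode is (a−1)/(a+b−2) = 36/46.6 ≈ 0.773.

θ̂_MAP = 0.773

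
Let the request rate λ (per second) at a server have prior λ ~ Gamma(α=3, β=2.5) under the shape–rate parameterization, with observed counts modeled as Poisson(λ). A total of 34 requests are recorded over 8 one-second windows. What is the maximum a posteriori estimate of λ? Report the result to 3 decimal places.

Σxᵢ = 34, n = 8.
Posterior ∝ λ^2e^(−2.5λ) · λ^34e^(−8λ) = λ^36e^(−10.5λ), i.e. Gamma(shape=37, rate=10.5).
The mode of a Gamma(a, b) with a ≥ 1 (shape–rate) is (a−1)/b = 36/10.5 ≈ 3.429.

λ̂_MAP = 3.429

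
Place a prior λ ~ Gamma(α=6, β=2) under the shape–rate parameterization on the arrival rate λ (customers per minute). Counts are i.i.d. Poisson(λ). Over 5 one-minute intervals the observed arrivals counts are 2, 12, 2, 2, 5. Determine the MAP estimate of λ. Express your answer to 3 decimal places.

λ̂_MAP = 4.000

Σxᵢ = 2+12+2+2+5 = 23, with n = 5.
Posterior ∝ λ^5e^(−2λ) · λ^23e^(−5λ) = λ^28e^(−7λ), i.e. Gamma(shape=29, rate=7).
The mode of a Gamma(a, b) with a ≥ 1 (shape–rate) is (a−1)/b = 28/7 ≈ 4.000.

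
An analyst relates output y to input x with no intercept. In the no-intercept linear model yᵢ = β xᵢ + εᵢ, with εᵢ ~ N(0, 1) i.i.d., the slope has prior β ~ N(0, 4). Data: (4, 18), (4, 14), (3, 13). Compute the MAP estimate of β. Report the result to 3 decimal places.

log p(β | y) = −Σ(yᵢ − βxᵢ)²/(2·1) − β²/(2·4) + const.
Setting the derivative to zero: Σxᵢ(yᵢ − βxᵢ)/1 − β/4 = 0, so β = Σxᵢyᵢ / (Σxᵢ² + σ²/τ²).
Σxᵢyᵢ = 4·18 + 4·14 + 3·13 = 167; Σxᵢ² = 41; σ²/τ² = 0.25.
β̂_MAP = 167 / (41 + 0.25) = 167/41.25 ≈ 4.048.

β̂_MAP = 4.048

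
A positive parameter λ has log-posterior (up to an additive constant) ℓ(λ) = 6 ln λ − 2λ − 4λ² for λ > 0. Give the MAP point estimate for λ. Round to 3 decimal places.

ℓ'(λ) = 6/λ − 2 − 8λ. Setting this to zero and multiplying by λ: 8λ² + 2λ − 6 = 0.
λ = (−2 + √(2² + 4·8·6)) / (2·8) = (−2 + √196) / 16 = (−2 + 14)/16 = 3/4.
ℓ''(λ) = −6/λ² − 8 < 0, confirming a maximum.

λ̂_MAP = 0.750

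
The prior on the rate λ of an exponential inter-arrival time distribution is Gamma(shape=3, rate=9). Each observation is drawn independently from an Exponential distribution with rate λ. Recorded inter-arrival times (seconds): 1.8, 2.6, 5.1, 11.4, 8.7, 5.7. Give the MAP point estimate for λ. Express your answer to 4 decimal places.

The Exponential(rate=λ) likelihood is ∝ λ^n e^(−λΣtᵢ). Here n = 6 and Σtᵢ = 1.8 + 2.6 + 5.1 + 11.4 + 8.7 + 5.7 = 35.3.
Posterior ∝ λ^2e^(−9λ) · λ^6e^(−35.3λ) = λ^8e^(−44.3λ), i.e. Gamma(9, 44.3).
Mode = (a−1)/b = 8/44.3 ≈ 0.1806.

λ̂_MAP = 0.1806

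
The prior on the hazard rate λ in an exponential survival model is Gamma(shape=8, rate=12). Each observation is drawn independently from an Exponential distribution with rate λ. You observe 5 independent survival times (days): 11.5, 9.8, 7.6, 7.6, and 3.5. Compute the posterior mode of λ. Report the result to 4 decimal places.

λ̂_MAP = 0.2308

The Exponential(rate=λ) likelihood is ∝ λ^n e^(−λΣtᵢ). Here n = 5 and Σtᵢ = 11.5 + 9.8 + 7.6 + 7.6 + 3.5 = 40.
Posterior ∝ λ^7e^(−12λ) · λ^5e^(−40λ) = λ^12e^(−52λ), i.e. Gamma(13, 52).
Mode = (a−1)/b = 12/52 ≈ 0.2308.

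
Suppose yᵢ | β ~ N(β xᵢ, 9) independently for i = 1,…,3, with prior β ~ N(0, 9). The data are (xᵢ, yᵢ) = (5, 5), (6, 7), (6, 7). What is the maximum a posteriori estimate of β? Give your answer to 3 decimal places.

log p(β | y) = −Σ(yᵢ − βxᵢ)²/(2·9) − β²/(2·9) + const.
Setting the derivative to zero: Σxᵢ(yᵢ − βxᵢ)/9 − β/9 = 0, so β = Σxᵢyᵢ / (Σxᵢ² + σ²/τ²).
Σxᵢyᵢ = 5·5 + 6·7 + 6·7 = 109; Σxᵢ² = 97; σ²/τ² = 1.
β̂_MAP = 109 / (97 + 1) = 109/98 ≈ 1.112.

β̂_MAP = 1.112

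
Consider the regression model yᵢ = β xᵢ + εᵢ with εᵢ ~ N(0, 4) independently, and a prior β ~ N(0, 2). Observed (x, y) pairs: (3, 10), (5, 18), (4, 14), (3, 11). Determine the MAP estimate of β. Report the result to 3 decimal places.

log p(β | y) = −Σ(yᵢ − βxᵢ)²/(2·4) − β²/(2·2) + const.
Setting the derivative to zero: Σxᵢ(yᵢ − βxᵢ)/4 − β/2 = 0, so β = Σxᵢyᵢ / (Σxᵢ² + σ²/τ²).
Σxᵢyᵢ = 3·10 + 5·18 + 4·14 + 3·11 = 209; Σxᵢ² = 59; σ²/τ² = 2.
β̂_MAP = 209 / (59 + 2) = 209/61 ≈ 3.426.

β̂_MAP = 3.426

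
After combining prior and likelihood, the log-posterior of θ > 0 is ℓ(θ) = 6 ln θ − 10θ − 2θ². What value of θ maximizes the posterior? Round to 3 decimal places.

θ̂_MAP = 0.500

ℓ'(θ) = 6/θ − 10 − 4θ. Setting this to zero and multiplying by θ: 4θ² + 10θ − 6 = 0.
θ = (−10 + √(10² + 4·4·6)) / (2·4) = (−10 + √196) / 8 = (−10 + 14)/8 = 1/2.
ℓ''(θ) = −6/θ² − 4 < 0, confirming a maximum.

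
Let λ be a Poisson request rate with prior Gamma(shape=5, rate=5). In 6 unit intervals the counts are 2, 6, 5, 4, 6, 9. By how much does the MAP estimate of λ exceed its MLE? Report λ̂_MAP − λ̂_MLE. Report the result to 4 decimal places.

MAP − MLE = -2.0606

Σxᵢ = 32. Posterior is Gamma(37, 11); MAP = (37−1)/11 = 36/11 ≈ 3.27273.
MLE = x̄ = 32/6 ≈ 5.33333.
Difference = 36/11 − 32/6 = -68/33 ≈ -2.0606.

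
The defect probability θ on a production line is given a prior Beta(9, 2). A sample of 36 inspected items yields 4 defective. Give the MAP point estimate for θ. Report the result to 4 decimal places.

Prior: Beta(9, 2).
Data: 4 successes in 36 trials. The binomial likelihood contributes θ^4(1−θ)^32, so the posterior is Beta(9+4, 2+32) = Beta(13, 34).
For Beta(a, b) with a, b > 1 the mode is (a−1)/(a+b−2) = 12/45 ≈ 0.2667.

θ̂_MAP = 0.2667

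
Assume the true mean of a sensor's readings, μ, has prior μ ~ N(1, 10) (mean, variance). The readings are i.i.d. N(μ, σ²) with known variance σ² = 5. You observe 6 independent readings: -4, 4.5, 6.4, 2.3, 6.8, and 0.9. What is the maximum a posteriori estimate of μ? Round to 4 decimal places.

n = 6; x̄ = ((-4) + 4.5 + 6.4 + 2.3 + 6.8 + 0.9)/6 = 16.9/6 = 169/60 ≈ 2.8167.
For a Normal prior and Normal likelihood with known variance, the posterior is Normal; its mode equals its mean, the precision-weighted average.
Prior precision 1/σ₀² = 1/10 = 0.1; data precision n/σ² = 6/5 = 1.2.
μ̂ = (0.1·1 + 1.2·(169/60)) / (0.1 + 1.2) = 3.48/1.3 = 174/65 ≈ 2.6769.

μ̂_MAP = 2.6769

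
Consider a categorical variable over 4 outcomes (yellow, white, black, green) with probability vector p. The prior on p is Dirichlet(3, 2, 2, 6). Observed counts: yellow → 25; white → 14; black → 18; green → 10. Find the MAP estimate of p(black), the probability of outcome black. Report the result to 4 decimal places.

The posterior is Dirichlet(αᵢ + nᵢ) = Dirichlet(28, 16, 20, 16).
For a Dirichlet(a₁,…,a_K) with all aᵢ > 1, the mode has j-th component (aⱼ − 1)/(Σaᵢ − K).
Here Σaᵢ = 80 and K = 4, so p(black) = (20 − 1)/(80 − 4) = 19/76 ≈ 0.2500.

MAP estimate of p(black) = 0.2500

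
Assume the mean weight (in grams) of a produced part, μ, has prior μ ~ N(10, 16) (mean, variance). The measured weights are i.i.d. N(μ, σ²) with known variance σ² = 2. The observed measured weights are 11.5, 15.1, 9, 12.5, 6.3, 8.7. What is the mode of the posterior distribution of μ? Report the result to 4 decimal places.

μ̂_MAP = 10.5061

n = 6; x̄ = (11.5 + 15.1 + 9 + 12.5 + 6.3 + 8.7)/6 = 63.1/6 = 631/60 ≈ 10.5167.
For a Normal prior and Normal likelihood with known variance, the posterior is Normal; its mode equals its mean, the precision-weighted average.
Prior precision 1/σ₀² = 1/16 = 0.0625; data precision n/σ² = 6/2 = 3.
μ̂ = (0.0625·10 + 3·(631/60)) / (0.0625 + 3) = 32.175/3.0625 = 2574/245 ≈ 10.5061.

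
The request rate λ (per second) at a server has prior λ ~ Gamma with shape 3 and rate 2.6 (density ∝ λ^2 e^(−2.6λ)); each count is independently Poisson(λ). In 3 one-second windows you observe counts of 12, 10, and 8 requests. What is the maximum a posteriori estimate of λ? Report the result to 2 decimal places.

Σxᵢ = 12+10+8 = 30, with n = 3.
Posterior ∝ λ^2e^(−2.6λ) · λ^30e^(−3λ) = λ^32e^(−5.6λ), i.e. Gamma(shape=33, rate=5.6).
The mode of a Gamma(a, b) with a ≥ 1 (shape–rate) is (a−1)/b = 32/5.6 ≈ 5.71.

λ̂_MAP = 5.71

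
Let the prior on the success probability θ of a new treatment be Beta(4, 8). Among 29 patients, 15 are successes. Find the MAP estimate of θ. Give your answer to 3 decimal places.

Prior: Beta(4, 8).
Data: 15 successes in 29 trials. The binomial likelihood contributes θ^15(1−θ)^14, so the posterior is Beta(4+15, 8+14) = Beta(19, 22).
For Beta(a, b) with a, b > 1 the mode is (a−1)/(a+b−2) = 18/39 ≈ 0.462.

θ̂_MAP = 0.462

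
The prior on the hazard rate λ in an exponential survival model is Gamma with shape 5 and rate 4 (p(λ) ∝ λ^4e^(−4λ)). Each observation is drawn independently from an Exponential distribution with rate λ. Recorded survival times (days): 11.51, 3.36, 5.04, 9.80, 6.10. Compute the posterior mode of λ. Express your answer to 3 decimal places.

λ̂_MAP = 0.226

The Exponential(rate=λ) likelihood is ∝ λ^n e^(−λΣtᵢ). Here n = 5 and Σtᵢ = 11.51 + 3.36 + 5.04 + 9.80 + 6.10 = 35.81.
Posterior ∝ λ^4e^(−4λ) · λ^5e^(−35.81λ) = λ^9e^(−39.81λ), i.e. Gamma(10, 39.81).
Mode = (a−1)/b = 9/39.81 ≈ 0.226.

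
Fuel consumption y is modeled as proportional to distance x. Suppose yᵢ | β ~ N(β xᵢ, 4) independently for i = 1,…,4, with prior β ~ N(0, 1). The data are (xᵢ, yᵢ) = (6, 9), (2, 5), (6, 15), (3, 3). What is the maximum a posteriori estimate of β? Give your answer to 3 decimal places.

log p(β | y) = −Σ(yᵢ − βxᵢ)²/(2·4) − β²/(2·1) + const.
Setting the derivative to zero: Σxᵢ(yᵢ − βxᵢ)/4 − β/1 = 0, so β = Σxᵢyᵢ / (Σxᵢ² + σ²/τ²).
Σxᵢyᵢ = 6·9 + 2·5 + 6·15 + 3·3 = 163; Σxᵢ² = 85; σ²/τ² = 4.
β̂_MAP = 163 / (85 + 4) = 163/89 ≈ 1.831.

β̂_MAP = 1.831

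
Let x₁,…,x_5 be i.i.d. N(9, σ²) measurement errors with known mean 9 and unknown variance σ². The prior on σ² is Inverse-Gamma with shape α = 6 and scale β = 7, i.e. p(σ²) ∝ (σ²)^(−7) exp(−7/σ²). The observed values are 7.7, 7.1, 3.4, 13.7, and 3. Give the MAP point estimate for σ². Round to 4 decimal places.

σ̂²_MAP = 5.7237

Sum of squared deviations about the known mean: SS = (7.7−9)² + (7.1−9)² + (3.4−9)² + (13.7−9)² + (3−9)² = 94.75.
The Normal likelihood contributes (σ²)^(−n/2) exp(−SS/(2σ²)), so the posterior is Inverse-Gamma(α + n/2, β + SS/2) = Inverse-Gamma(8.5, 54.375).
The mode of Inverse-Gamma(a, b) is b/(a+1) = 54.375/9.5 ≈ 5.7237.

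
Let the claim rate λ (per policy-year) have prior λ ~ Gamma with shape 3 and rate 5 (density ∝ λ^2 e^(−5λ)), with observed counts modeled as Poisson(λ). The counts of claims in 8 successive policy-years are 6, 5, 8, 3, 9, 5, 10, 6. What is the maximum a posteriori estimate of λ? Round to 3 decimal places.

Σxᵢ = 6+5+8+3+9+5+10+6 = 52, with n = 8.
Posterior ∝ λ^2e^(−5λ) · λ^52e^(−8λ) = λ^54e^(−13λ), i.e. Gamma(shape=55, rate=13).
The mode of a Gamma(a, b) with a ≥ 1 (shape–rate) is (a−1)/b = 54/13 ≈ 4.154.

λ̂_MAP = 4.154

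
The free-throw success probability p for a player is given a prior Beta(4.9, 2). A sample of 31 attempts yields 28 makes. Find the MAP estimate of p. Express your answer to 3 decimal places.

p̂_MAP = 0.889

Prior: Beta(4.9, 2).
Data: 28 successes in 31 trials. The binomial likelihood contributes p^28(1−p)^3, so the posterior is Beta(4.9+28, 2+3) = Beta(32.9, 5).
For Beta(a, b) with a, b > 1 the mode is (a−1)/(a+b−2) = 31.9/35.9 ≈ 0.889.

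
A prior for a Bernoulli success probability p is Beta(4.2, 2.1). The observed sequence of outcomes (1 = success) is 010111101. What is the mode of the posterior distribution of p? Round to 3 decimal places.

Prior: Beta(4.2, 2.1).
Data: 6 successes in 9 trials (from the sequence). The binomial likelihood contributes p^6(1−p)^3, so the posterior is Beta(4.2+6, 2.1+3) = Beta(10.2, 5.1).
For Beta(a, b) with a, b > 1 the mode is (a−1)/(a+b−2) = 9.2/13.3 ≈ 0.692.

p̂_MAP = 0.692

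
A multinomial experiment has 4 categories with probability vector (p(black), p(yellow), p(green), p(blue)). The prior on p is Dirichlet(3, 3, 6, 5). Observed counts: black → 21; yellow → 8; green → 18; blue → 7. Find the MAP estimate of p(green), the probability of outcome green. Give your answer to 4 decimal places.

MAP estimate of p(green) = 0.3433

The posterior is Dirichlet(αᵢ + nᵢ) = Dirichlet(24, 11, 24, 12).
For a Dirichlet(a₁,…,a_K) with all aᵢ > 1, the mode has j-th component (aⱼ − 1)/(Σaᵢ − K).
Here Σaᵢ = 71 and K = 4, so p(green) = (24 − 1)/(71 − 4) = 23/67 ≈ 0.3433.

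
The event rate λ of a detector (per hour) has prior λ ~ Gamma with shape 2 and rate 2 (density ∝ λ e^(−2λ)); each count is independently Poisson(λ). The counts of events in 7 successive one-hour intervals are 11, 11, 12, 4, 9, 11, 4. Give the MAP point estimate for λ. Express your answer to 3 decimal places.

Σxᵢ = 11+11+12+4+9+11+4 = 62, with n = 7.
Posterior ∝ λe^(−2λ) · λ^62e^(−7λ) = λ^63e^(−9λ), i.e. Gamma(shape=64, rate=9).
The mode of a Gamma(a, b) with a ≥ 1 (shape–rate) is (a−1)/b = 63/9 ≈ 7.000.

λ̂_MAP = 7.000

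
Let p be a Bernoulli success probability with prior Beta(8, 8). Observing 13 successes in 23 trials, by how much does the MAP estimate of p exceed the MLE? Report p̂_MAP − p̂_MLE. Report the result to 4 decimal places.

MAP − MLE = -0.0247

Posterior is Beta(21, 18); MAP = (21−1)/(39−2) = 20/37 ≈ 0.54054.
MLE ignores the prior: p̂_MLE = k/n = 13/23 ≈ 0.56522.
Difference = 20/37 − 13/23 = -21/851 ≈ -0.0247.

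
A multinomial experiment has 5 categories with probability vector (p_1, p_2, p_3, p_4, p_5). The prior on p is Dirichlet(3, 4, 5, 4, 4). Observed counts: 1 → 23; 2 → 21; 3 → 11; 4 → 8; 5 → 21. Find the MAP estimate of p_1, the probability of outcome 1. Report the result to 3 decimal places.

MAP estimate: 0.253

The posterior is Dirichlet(αᵢ + nᵢ) = Dirichlet(26, 25, 16, 12, 25).
For a Dirichlet(a₁,…,a_K) with all aᵢ > 1, the mode has j-th component (aⱼ − 1)/(Σaᵢ − K).
Here Σaᵢ = 104 and K = 5, so p_1 = (26 − 1)/(104 − 5) = 25/99 ≈ 0.253.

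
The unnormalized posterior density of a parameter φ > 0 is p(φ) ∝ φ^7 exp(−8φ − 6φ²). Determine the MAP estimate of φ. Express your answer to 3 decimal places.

ℓ'(φ) = 7/φ − 8 − 12φ. Setting this to zero and multiplying by φ: 12φ² + 8φ − 7 = 0.
φ = (−8 + √(8² + 4·12·7)) / (2·12) = (−8 + √400) / 24 = (−8 + 20)/24 = 1/2.
ℓ''(φ) = −7/φ² − 12 < 0, confirming a maximum.

φ̂_MAP = 0.500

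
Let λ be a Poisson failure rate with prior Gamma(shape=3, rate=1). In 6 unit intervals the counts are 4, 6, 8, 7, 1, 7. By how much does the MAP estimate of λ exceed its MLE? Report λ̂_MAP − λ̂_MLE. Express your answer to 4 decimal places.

MAP − MLE = -0.5000

Σxᵢ = 33. Posterior is Gamma(36, 7); MAP = (36−1)/7 = 35/7 ≈ 5.00000.
MLE = x̄ = 33/6 ≈ 5.50000.
Difference = 35/7 − 33/6 = -1/2 ≈ -0.5000.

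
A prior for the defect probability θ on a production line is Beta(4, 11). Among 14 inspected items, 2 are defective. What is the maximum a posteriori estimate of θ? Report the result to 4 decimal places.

Prior: Beta(4, 11).
Data: 2 successes in 14 trials. The binomial likelihood contributes θ^2(1−θ)^12, so the posterior is Beta(4+2, 11+12) = Beta(6, 23).
For Beta(a, b) with a, b > 1 the mode is (a−1)/(a+b−2) = 5/27 ≈ 0.1852.

θ̂_MAP = 0.1852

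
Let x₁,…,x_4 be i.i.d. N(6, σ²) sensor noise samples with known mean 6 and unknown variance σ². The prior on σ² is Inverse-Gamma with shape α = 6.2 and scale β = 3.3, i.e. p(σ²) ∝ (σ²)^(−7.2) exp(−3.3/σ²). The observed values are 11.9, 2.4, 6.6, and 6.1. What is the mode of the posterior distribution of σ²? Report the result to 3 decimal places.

Sum of squared deviations about the known mean: SS = (11.9−6)² + (2.4−6)² + (6.6−6)² + (6.1−6)² = 48.14.
The Normal likelihood contributes (σ²)^(−n/2) exp(−SS/(2σ²)), so the posterior is Inverse-Gamma(α + n/2, β + SS/2) = Inverse-Gamma(8.2, 27.37).
The mode of Inverse-Gamma(a, b) is b/(a+1) = 27.37/9.2 ≈ 2.975.

σ̂²_MAP = 2.975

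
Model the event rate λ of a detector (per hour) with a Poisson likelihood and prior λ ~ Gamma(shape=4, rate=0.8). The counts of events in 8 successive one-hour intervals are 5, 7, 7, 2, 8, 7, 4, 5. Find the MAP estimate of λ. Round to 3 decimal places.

λ̂_MAP = 5.455

Σxᵢ = 5+7+7+2+8+7+4+5 = 45, with n = 8.
Posterior ∝ λ^3e^(−0.8λ) · λ^45e^(−8λ) = λ^48e^(−8.8λ), i.e. Gamma(shape=49, rate=8.8).
The mode of a Gamma(a, b) with a ≥ 1 (shape–rate) is (a−1)/b = 48/8.8 ≈ 5.455.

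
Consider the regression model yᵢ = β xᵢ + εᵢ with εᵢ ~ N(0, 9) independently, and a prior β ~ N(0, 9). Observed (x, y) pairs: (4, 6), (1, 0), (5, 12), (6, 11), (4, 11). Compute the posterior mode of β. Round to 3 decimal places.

β̂_MAP = 2.042

log p(β | y) = −Σ(yᵢ − βxᵢ)²/(2·9) − β²/(2·9) + const.
Setting the derivative to zero: Σxᵢ(yᵢ − βxᵢ)/9 − β/9 = 0, so β = Σxᵢyᵢ / (Σxᵢ² + σ²/τ²).
Σxᵢyᵢ = 4·6 + 1·0 + 5·12 + 6·11 + 4·11 = 194; Σxᵢ² = 94; σ²/τ² = 1.
β̂_MAP = 194 / (94 + 1) = 194/95 ≈ 2.042.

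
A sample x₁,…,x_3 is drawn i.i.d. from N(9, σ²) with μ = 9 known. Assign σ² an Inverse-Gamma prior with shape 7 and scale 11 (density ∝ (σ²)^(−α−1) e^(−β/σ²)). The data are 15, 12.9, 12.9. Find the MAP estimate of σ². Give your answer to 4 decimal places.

σ̂²_MAP = 4.6537

Sum of squared deviations about the known mean: SS = (15−9)² + (12.9−9)² + (12.9−9)² = 66.42.
The Normal likelihood contributes (σ²)^(−n/2) exp(−SS/(2σ²)), so the posterior is Inverse-Gamma(α + n/2, β + SS/2) = Inverse-Gamma(8.5, 44.21).
The mode of Inverse-Gamma(a, b) is b/(a+1) = 44.21/9.5 ≈ 4.6537.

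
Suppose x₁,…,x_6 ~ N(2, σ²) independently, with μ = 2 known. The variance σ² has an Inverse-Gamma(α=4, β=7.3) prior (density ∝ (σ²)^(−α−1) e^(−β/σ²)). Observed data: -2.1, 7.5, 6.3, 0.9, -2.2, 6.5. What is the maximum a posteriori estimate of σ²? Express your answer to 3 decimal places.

σ̂²_MAP = 7.453

Sum of squared deviations about the known mean: SS = (-2.1−2)² + (7.5−2)² + (6.3−2)² + (0.9−2)² + (-2.2−2)² + (6.5−2)² = 104.65.
The Normal likelihood contributes (σ²)^(−n/2) exp(−SS/(2σ²)), so the posterior is Inverse-Gamma(α + n/2, β + SS/2) = Inverse-Gamma(7, 59.625).
The mode of Inverse-Gamma(a, b) is b/(a+1) = 59.625/8 ≈ 7.453.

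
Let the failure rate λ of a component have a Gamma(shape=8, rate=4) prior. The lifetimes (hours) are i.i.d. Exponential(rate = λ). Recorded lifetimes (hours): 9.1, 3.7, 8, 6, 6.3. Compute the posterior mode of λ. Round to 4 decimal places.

The Exponential(rate=λ) likelihood is ∝ λ^n e^(−λΣtᵢ). Here n = 5 and Σtᵢ = 9.1 + 3.7 + 8 + 6 + 6.3 = 33.1.
Posterior ∝ λ^7e^(−4λ) · λ^5e^(−33.1λ) = λ^12e^(−37.1λ), i.e. Gamma(13, 37.1).
Mode = (a−1)/b = 12/37.1 ≈ 0.3235.

λ̂_MAP = 0.3235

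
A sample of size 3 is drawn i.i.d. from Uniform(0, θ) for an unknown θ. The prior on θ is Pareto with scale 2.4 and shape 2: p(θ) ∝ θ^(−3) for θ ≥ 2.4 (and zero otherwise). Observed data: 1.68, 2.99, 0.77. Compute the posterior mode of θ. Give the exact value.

The Uniform(0, θ) likelihood is θ^(−n) for θ ≥ max(xᵢ), zero otherwise. Here max(xᵢ) = 2.99.
Posterior ∝ θ^(−3) · θ^(−3) = θ^(−6) on θ ≥ max(2.4, 2.99) = 2.99.
This density is strictly decreasing in θ, so the posterior mode lies at the lower boundary of the support.

θ̂_MAP = 2.99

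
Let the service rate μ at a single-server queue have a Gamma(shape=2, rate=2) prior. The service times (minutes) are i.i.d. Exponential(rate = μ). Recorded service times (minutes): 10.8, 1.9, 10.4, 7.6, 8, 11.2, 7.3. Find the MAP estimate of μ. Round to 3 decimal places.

μ̂_MAP = 0.135

The Exponential(rate=μ) likelihood is ∝ μ^n e^(−μΣtᵢ). Here n = 7 and Σtᵢ = 10.8 + 1.9 + 10.4 + 7.6 + 8 + 11.2 + 7.3 = 57.2.
Posterior ∝ μe^(−2μ) · μ^7e^(−57.2μ) = μ^8e^(−59.2μ), i.e. Gamma(9, 59.2).
Mode = (a−1)/b = 8/59.2 ≈ 0.135.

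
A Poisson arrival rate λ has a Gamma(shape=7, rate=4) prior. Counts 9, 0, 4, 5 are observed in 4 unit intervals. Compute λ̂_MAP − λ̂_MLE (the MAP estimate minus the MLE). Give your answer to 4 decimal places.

Σxᵢ = 18. Posterior is Gamma(25, 8); MAP = (25−1)/8 = 24/8 ≈ 3.00000.
MLE = x̄ = 18/4 ≈ 4.50000.
Difference = 24/8 − 18/4 = -3/2 ≈ -1.5000.

MAP − MLE = -1.5000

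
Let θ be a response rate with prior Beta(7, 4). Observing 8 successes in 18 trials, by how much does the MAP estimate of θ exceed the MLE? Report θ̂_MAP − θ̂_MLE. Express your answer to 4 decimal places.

Posterior is Beta(15, 14); MAP = (15−1)/(29−2) = 14/27 ≈ 0.51852.
MLE ignores the prior: θ̂_MLE = k/n = 8/18 ≈ 0.44444.
Difference = 14/27 − 8/18 = 2/27 ≈ 0.0741.

MAP − MLE = 0.0741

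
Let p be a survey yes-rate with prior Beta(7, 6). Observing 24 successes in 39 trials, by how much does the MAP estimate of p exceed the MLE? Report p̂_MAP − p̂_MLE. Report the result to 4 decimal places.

Posterior is Beta(31, 21); MAP = (31−1)/(52−2) = 30/50 ≈ 0.60000.
MLE ignores the prior: p̂_MLE = k/n = 24/39 ≈ 0.61538.
Difference = 30/50 − 24/39 = -1/65 ≈ -0.0154.

MAP − MLE = -0.0154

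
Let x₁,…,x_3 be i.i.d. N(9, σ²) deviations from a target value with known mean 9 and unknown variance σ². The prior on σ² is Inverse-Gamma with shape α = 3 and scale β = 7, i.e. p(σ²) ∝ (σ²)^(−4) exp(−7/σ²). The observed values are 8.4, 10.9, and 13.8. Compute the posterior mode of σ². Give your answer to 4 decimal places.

σ̂²_MAP = 3.7282

Sum of squared deviations about the known mean: SS = (8.4−9)² + (10.9−9)² + (13.8−9)² = 27.01.
The Normal likelihood contributes (σ²)^(−n/2) exp(−SS/(2σ²)), so the posterior is Inverse-Gamma(α + n/2, β + SS/2) = Inverse-Gamma(4.5, 20.505).
The mode of Inverse-Gamma(a, b) is b/(a+1) = 20.505/5.5 ≈ 3.7282.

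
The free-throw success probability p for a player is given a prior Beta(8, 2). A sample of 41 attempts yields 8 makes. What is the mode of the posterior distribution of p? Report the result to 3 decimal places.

Prior: Beta(8, 2).
Data: 8 successes in 41 trials. The binomial likelihood contributes p^8(1−p)^33, so the posterior is Beta(8+8, 2+33) = Beta(16, 35).
For Beta(a, b) with a, b > 1 the mode is (a−1)/(a+b−2) = 15/49 ≈ 0.306.

p̂_MAP = 0.306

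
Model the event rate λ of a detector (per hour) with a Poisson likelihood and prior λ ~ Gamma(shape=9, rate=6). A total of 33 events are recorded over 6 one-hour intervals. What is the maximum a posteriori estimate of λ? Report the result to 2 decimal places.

λ̂_MAP = 3.42

Σxᵢ = 33, n = 6.
Posterior ∝ λ^8e^(−6λ) · λ^33e^(−6λ) = λ^41e^(−12λ), i.e. Gamma(shape=42, rate=12).
The mode of a Gamma(a, b) with a ≥ 1 (shape–rate) is (a−1)/b = 41/12 ≈ 3.42.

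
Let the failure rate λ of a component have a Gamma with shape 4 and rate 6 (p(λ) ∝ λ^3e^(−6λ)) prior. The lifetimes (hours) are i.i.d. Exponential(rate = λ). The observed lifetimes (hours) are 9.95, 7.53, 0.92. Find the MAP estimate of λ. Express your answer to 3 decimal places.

λ̂_MAP = 0.246

The Exponential(rate=λ) likelihood is ∝ λ^n e^(−λΣtᵢ). Here n = 3 and Σtᵢ = 9.95 + 7.53 + 0.92 = 18.40.
Posterior ∝ λ^3e^(−6λ) · λ^3e^(−18.40λ) = λ^6e^(−24.40λ), i.e. Gamma(7, 24.40).
Mode = (a−1)/b = 6/24.40 ≈ 0.246.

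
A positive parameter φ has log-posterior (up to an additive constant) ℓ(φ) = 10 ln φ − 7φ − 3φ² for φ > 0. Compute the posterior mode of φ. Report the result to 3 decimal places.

φ̂_MAP = 0.833

ℓ'(φ) = 10/φ − 7 − 6φ. Setting this to zero and multiplying by φ: 6φ² + 7φ − 10 = 0.
φ = (−7 + √(7² + 4·6·10)) / (2·6) = (−7 + √289) / 12 = (−7 + 17)/12 = 5/6.
ℓ''(φ) = −10/φ² − 6 < 0, confirming a maximum.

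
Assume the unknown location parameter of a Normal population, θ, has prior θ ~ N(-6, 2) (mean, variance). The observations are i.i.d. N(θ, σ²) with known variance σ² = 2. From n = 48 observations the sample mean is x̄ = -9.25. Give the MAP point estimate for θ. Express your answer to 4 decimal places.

θ̂_MAP = -9.1837

n = 48, x̄ = -9.25.
For a Normal prior and Normal likelihood with known variance, the posterior is Normal; its mode equals its mean, the precision-weighted average.
Prior precision 1/σ₀² = 1/2 = 0.5; data precision n/σ² = 48/2 = 24.
θ̂ = (0.5·(-6) + 24·(-9.25)) / (0.5 + 24) = (-225)/24.5 = -450/49 ≈ -9.1837.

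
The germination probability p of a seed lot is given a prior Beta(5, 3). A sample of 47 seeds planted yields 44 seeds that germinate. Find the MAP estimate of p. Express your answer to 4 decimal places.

p̂_MAP = 0.9057

Prior: Beta(5, 3).
Data: 44 successes in 47 trials. The binomial likelihood contributes p^44(1−p)^3, so the posterior is Beta(5+44, 3+3) = Beta(49, 6).
For Beta(a, b) with a, b > 1 the mode is (a−1)/(a+b−2) = 48/53 ≈ 0.9057.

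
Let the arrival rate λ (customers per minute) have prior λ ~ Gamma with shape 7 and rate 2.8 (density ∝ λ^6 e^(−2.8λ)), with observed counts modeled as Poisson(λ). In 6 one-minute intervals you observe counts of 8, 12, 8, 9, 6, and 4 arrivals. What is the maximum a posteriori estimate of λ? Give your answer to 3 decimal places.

λ̂_MAP = 6.023

Σxᵢ = 8+12+8+9+6+4 = 47, with n = 6.
Posterior ∝ λ^6e^(−2.8λ) · λ^47e^(−6λ) = λ^53e^(−8.8λ), i.e. Gamma(shape=54, rate=8.8).
The mode of a Gamma(a, b) with a ≥ 1 (shape–rate) is (a−1)/b = 53/8.8 ≈ 6.023.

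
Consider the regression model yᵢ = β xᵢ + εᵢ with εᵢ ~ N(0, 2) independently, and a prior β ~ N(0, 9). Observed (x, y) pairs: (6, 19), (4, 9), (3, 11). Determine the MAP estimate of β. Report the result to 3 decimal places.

β̂_MAP = 2.989

log p(β | y) = −Σ(yᵢ − βxᵢ)²/(2·2) − β²/(2·9) + const.
Setting the derivative to zero: Σxᵢ(yᵢ − βxᵢ)/2 − β/9 = 0, so β = Σxᵢyᵢ / (Σxᵢ² + σ²/τ²).
Σxᵢyᵢ = 6·19 + 4·9 + 3·11 = 183; Σxᵢ² = 61; σ²/τ² = 2/9.
β̂_MAP = 183 / (61 + 2/9) = 183/(551/9) = 1647/551 ≈ 2.989.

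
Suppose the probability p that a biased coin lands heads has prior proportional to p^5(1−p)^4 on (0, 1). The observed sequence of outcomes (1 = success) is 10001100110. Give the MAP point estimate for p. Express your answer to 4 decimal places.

The prior density ∝ p^5(1−p)^4 is the kernel of Beta(6, 5).
Data: 5 successes in 11 trials (from the sequence). The binomial likelihood contributes p^5(1−p)^6, so the posterior is Beta(6+5, 5+6) = Beta(11, 11).
For Beta(a, b) with a, b > 1 the mode is (a−1)/(a+b−2) = 10/20 ≈ 0.5000.

p̂_MAP = 0.5000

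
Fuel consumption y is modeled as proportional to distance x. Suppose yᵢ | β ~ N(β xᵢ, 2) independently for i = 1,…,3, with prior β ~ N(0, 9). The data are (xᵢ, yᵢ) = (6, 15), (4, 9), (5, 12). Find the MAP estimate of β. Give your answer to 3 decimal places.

log p(β | y) = −Σ(yᵢ − βxᵢ)²/(2·2) − β²/(2·9) + const.
Setting the derivative to zero: Σxᵢ(yᵢ − βxᵢ)/2 − β/9 = 0, so β = Σxᵢyᵢ / (Σxᵢ² + σ²/τ²).
Σxᵢyᵢ = 6·15 + 4·9 + 5·12 = 186; Σxᵢ² = 77; σ²/τ² = 2/9.
β̂_MAP = 186 / (77 + 2/9) = 186/(695/9) = 1674/695 ≈ 2.409.

β̂_MAP = 2.409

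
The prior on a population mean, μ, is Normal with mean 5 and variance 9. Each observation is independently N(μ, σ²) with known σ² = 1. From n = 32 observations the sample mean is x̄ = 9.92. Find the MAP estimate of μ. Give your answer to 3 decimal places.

n = 32, x̄ = 9.92.
For a Normal prior and Normal likelihood with known variance, the posterior is Normal; its mode equals its mean, the precision-weighted average.
Prior precision 1/σ₀² = 1/9; data precision n/σ² = 32/1 = 32.
μ̂ = ((1/9)·5 + 32·9.92) / (1/9 + 32) = (71549/225)/(289/9) = 71549/7225 ≈ 9.903.

μ̂_MAP = 9.903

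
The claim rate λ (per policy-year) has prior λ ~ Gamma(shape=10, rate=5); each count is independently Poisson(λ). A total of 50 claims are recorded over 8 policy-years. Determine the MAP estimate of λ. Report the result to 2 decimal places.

λ̂_MAP = 4.54

Σxᵢ = 50, n = 8.
Posterior ∝ λ^9e^(−5λ) · λ^50e^(−8λ) = λ^59e^(−13λ), i.e. Gamma(shape=60, rate=13).
The mode of a Gamma(a, b) with a ≥ 1 (shape–rate) is (a−1)/b = 59/13 ≈ 4.54.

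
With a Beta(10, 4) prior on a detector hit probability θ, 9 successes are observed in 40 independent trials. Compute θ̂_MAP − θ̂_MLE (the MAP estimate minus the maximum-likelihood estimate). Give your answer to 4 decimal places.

MAP − MLE = 0.1212

Posterior is Beta(19, 35); MAP = (19−1)/(54−2) = 18/52 ≈ 0.34615.
MLE ignores the prior: θ̂_MLE = k/n = 9/40 ≈ 0.22500.
Difference = 18/52 − 9/40 = 63/520 ≈ 0.1212.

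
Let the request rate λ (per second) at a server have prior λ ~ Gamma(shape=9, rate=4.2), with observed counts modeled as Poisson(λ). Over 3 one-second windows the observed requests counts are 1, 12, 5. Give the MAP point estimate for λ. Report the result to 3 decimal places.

λ̂_MAP = 3.611

Σxᵢ = 1+12+5 = 18, with n = 3.
Posterior ∝ λ^8e^(−4.2λ) · λ^18e^(−3λ) = λ^26e^(−7.2λ), i.e. Gamma(shape=27, rate=7.2).
The mode of a Gamma(a, b) with a ≥ 1 (shape–rate) is (a−1)/b = 26/7.2 ≈ 3.611.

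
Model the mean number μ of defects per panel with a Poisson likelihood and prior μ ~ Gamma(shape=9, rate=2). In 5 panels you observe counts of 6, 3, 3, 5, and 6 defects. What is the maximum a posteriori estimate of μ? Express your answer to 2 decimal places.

μ̂_MAP = 4.43

Σxᵢ = 6+3+3+5+6 = 23, with n = 5.
Posterior ∝ μ^8e^(−2μ) · μ^23e^(−5μ) = μ^31e^(−7μ), i.e. Gamma(shape=32, rate=7).
The mode of a Gamma(a, b) with a ≥ 1 (shape–rate) is (a−1)/b = 31/7 ≈ 4.43.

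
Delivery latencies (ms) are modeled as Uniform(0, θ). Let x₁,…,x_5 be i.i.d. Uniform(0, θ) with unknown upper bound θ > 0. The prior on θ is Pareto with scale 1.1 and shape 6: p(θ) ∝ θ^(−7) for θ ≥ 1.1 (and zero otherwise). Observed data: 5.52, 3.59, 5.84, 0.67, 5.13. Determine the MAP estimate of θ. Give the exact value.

The Uniform(0, θ) likelihood is θ^(−n) for θ ≥ max(xᵢ), zero otherwise. Here max(xᵢ) = 5.84.
Posterior ∝ θ^(−7) · θ^(−5) = θ^(−12) on θ ≥ max(1.1, 5.84) = 5.84.
This density is strictly decreasing in θ, so the posterior mode lies at the lower boundary of the support.

θ̂_MAP = 5.84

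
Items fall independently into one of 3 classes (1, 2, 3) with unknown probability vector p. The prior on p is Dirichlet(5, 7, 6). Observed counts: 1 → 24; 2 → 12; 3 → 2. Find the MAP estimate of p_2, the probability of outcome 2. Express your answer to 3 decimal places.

The posterior is Dirichlet(αᵢ + nᵢ) = Dirichlet(29, 19, 8).
For a Dirichlet(a₁,…,a_K) with all aᵢ > 1, the mode has j-th component (aⱼ − 1)/(Σaᵢ − K).
Here Σaᵢ = 56 and K = 3, so p_2 = (19 − 1)/(56 − 3) = 18/53 ≈ 0.340.

MAP estimate: 0.340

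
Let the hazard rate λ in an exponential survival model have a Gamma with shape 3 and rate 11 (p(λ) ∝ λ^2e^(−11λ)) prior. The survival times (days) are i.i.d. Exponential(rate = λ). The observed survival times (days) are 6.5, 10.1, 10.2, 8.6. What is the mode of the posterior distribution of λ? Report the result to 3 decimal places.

λ̂_MAP = 0.129

The Exponential(rate=λ) likelihood is ∝ λ^n e^(−λΣtᵢ). Here n = 4 and Σtᵢ = 6.5 + 10.1 + 10.2 + 8.6 = 35.4.
Posterior ∝ λ^2e^(−11λ) · λ^4e^(−35.4λ) = λ^6e^(−46.4λ), i.e. Gamma(7, 46.4).
Mode = (a−1)/b = 6/46.4 ≈ 0.129.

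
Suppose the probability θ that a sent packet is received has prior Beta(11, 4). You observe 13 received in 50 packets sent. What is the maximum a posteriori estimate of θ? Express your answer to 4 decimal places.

Prior: Beta(11, 4).
Data: 13 successes in 50 trials. The binomial likelihood contributes θ^13(1−θ)^37, so the posterior is Beta(11+13, 4+37) = Beta(24, 41).
For Beta(a, b) with a, b > 1 the mode is (a−1)/(a+b−2) = 23/63 ≈ 0.3651.

θ̂_MAP = 0.3651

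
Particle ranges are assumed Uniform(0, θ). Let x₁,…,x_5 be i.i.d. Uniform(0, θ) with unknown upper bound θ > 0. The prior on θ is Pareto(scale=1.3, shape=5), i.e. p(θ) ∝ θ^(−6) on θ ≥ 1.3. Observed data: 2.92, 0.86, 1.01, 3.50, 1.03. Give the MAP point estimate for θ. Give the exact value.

The Uniform(0, θ) likelihood is θ^(−n) for θ ≥ max(xᵢ), zero otherwise. Here max(xᵢ) = 3.50.
Posterior ∝ θ^(−6) · θ^(−5) = θ^(−11) on θ ≥ max(1.3, 3.50) = 3.50.
This density is strictly decreasing in θ, so the posterior mode lies at the lower boundary of the support.

θ̂_MAP = 3.50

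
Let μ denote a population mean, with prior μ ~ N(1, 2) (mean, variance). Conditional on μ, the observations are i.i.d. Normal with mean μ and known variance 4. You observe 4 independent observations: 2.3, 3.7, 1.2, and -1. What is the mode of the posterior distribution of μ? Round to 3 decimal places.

μ̂_MAP = 1.367

n = 4; x̄ = (2.3 + 3.7 + 1.2 + (-1))/4 = 6.2/4 = 1.55.
For a Normal prior and Normal likelihood with known variance, the posterior is Normal; its mode equals its mean, the precision-weighted average.
Prior precision 1/σ₀² = 1/2 = 0.5; data precision n/σ² = 4/4 = 1.
μ̂ = (0.5·1 + 1·1.55) / (0.5 + 1) = 2.05/1.5 = 41/30 ≈ 1.367.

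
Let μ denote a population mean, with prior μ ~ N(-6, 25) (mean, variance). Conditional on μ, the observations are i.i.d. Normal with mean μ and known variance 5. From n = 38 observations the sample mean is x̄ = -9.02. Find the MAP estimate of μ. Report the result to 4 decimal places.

μ̂_MAP = -9.0042

n = 38, x̄ = -9.02.
For a Normal prior and Normal likelihood with known variance, the posterior is Normal; its mode equals its mean, the precision-weighted average.
Prior precision 1/σ₀² = 1/25 = 0.04; data precision n/σ² = 38/5 = 7.6.
μ̂ = (0.04·(-6) + 7.6·(-9.02)) / (0.04 + 7.6) = (-68.792)/7.64 = -8599/955 ≈ -9.0042.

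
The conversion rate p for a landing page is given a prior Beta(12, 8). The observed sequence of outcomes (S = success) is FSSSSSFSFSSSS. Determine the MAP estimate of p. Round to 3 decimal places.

Prior: Beta(12, 8).
Data: 10 successes in 13 trials (from the sequence). The binomial likelihood contributes p^10(1−p)^3, so the posterior is Beta(12+10, 8+3) = Beta(22, 11).
For Beta(a, b) with a, b > 1 the mode is (a−1)/(a+b−2) = 21/31 ≈ 0.677.

p̂_MAP = 0.677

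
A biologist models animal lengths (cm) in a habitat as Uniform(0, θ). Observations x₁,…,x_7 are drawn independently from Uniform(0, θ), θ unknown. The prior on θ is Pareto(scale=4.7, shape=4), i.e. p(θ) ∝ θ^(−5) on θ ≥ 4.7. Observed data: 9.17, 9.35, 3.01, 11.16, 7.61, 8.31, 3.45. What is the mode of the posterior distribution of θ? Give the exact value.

θ̂_MAP = 11.16

The Uniform(0, θ) likelihood is θ^(−n) for θ ≥ max(xᵢ), zero otherwise. Here max(xᵢ) = 11.16.
Posterior ∝ θ^(−5) · θ^(−7) = θ^(−12) on θ ≥ max(4.7, 11.16) = 11.16.
This density is strictly decreasing in θ, so the posterior mode lies at the lower boundary of the support.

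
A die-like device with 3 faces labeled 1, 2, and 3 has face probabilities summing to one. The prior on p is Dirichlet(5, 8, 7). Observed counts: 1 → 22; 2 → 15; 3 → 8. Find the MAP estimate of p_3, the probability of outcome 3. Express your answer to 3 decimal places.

MAP estimate: 0.226

The posterior is Dirichlet(αᵢ + nᵢ) = Dirichlet(27, 23, 15).
For a Dirichlet(a₁,…,a_K) with all aᵢ > 1, the mode has j-th component (aⱼ − 1)/(Σaᵢ − K).
Here Σaᵢ = 65 and K = 3, so p_3 = (15 − 1)/(65 − 3) = 14/62 ≈ 0.226.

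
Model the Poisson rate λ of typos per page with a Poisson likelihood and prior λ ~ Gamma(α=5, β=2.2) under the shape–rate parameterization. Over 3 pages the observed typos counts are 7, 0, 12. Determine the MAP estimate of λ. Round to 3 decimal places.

λ̂_MAP = 4.423

Σxᵢ = 7+0+12 = 19, with n = 3.
Posterior ∝ λ^4e^(−2.2λ) · λ^19e^(−3λ) = λ^23e^(−5.2λ), i.e. Gamma(shape=24, rate=5.2).
The mode of a Gamma(a, b) with a ≥ 1 (shape–rate) is (a−1)/b = 23/5.2 ≈ 4.423.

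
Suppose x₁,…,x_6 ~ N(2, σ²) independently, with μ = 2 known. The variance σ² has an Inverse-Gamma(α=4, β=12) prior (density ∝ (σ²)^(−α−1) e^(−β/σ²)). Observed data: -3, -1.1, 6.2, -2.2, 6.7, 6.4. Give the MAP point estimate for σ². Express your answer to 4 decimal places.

Sum of squared deviations about the known mean: SS = (-3−2)² + (-1.1−2)² + (6.2−2)² + (-2.2−2)² + (6.7−2)² + (6.4−2)² = 111.34.
The Normal likelihood contributes (σ²)^(−n/2) exp(−SS/(2σ²)), so the posterior is Inverse-Gamma(α + n/2, β + SS/2) = Inverse-Gamma(7, 67.67).
The mode of Inverse-Gamma(a, b) is b/(a+1) = 67.67/8 ≈ 8.4588.

σ̂²_MAP = 8.4588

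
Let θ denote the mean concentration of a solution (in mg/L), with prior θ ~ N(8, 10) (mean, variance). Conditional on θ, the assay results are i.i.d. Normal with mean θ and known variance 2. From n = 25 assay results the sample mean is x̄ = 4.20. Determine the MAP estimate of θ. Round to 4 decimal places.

n = 25, x̄ = 4.20.
For a Normal prior and Normal likelihood with known variance, the posterior is Normal; its mode equals its mean, the precision-weighted average.
Prior precision 1/σ₀² = 1/10 = 0.1; data precision n/σ² = 25/2 = 12.5.
θ̂ = (0.1·8 + 12.5·4.2) / (0.1 + 12.5) = 53.3/12.6 = 533/126 ≈ 4.2302.

θ̂_MAP = 4.2302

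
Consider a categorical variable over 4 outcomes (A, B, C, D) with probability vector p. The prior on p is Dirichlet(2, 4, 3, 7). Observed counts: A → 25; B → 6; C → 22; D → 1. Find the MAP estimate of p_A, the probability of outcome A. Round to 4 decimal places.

The posterior is Dirichlet(αᵢ + nᵢ) = Dirichlet(27, 10, 25, 8).
For a Dirichlet(a₁,…,a_K) with all aᵢ > 1, the mode has j-th component (aⱼ − 1)/(Σaᵢ − K).
Here Σaᵢ = 70 and K = 4, so p_A = (27 − 1)/(70 − 4) = 26/66 ≈ 0.3939.

MAP estimate of p_A = 0.3939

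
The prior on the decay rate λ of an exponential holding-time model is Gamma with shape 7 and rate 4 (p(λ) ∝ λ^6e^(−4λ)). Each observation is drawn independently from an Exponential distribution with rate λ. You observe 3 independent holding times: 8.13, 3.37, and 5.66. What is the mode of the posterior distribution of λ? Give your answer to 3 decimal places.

λ̂_MAP = 0.425

The Exponential(rate=λ) likelihood is ∝ λ^n e^(−λΣtᵢ). Here n = 3 and Σtᵢ = 8.13 + 3.37 + 5.66 = 17.16.
Posterior ∝ λ^6e^(−4λ) · λ^3e^(−17.16λ) = λ^9e^(−21.16λ), i.e. Gamma(10, 21.16).
Mode = (a−1)/b = 9/21.16 ≈ 0.425.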